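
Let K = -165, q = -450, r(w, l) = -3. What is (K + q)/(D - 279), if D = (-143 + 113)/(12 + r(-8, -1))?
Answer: 1845/847 ≈ 2.1783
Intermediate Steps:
D = -10/3 (D = (-143 + 113)/(12 - 3) = -30/9 = -30*⅑ = -10/3 ≈ -3.3333)
(K + q)/(D - 279) = (-165 - 450)/(-10/3 - 279) = -615/(-847/3) = -615*(-3/847) = 1845/847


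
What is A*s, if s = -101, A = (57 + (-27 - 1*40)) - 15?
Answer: 2525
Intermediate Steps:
A = -25 (A = (57 + (-27 - 40)) - 15 = (57 - 67) - 15 = -10 - 15 = -25)
A*s = -25*(-101) = 2525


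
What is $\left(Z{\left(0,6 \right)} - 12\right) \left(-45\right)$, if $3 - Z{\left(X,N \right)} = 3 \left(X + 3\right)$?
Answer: $810$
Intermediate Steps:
$Z{\left(X,N \right)} = -6 - 3 X$ ($Z{\left(X,N \right)} = 3 - 3 \left(X + 3\right) = 3 - 3 \left(3 + X\right) = 3 - \left(9 + 3 X\right) = -6 - 3 X$)
$\left(Z{\left(0,6 \right)} - 12\right) \left(-45\right) = \left(\left(-6 - 0\right) - 12\right) \left(-45\right) = \left(\left(-6 + 0\right) - 12\right) \left(-45\right) = \left(-6 - 12\right) \left(-45\right) = \left(-18\right) \left(-45\right) = 810$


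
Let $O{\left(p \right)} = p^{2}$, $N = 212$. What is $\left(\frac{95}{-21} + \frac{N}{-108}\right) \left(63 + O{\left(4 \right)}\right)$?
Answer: $- \frac{96854}{189} \approx -512.46$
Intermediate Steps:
$\left(\frac{95}{-21} + \frac{N}{-108}\right) \left(63 + O{\left(4 \right)}\right) = \left(\frac{95}{-21} + \frac{212}{-108}\right) \left(63 + 4^{2}\right) = \left(95 \left(- \frac{1}{21}\right) + 212 \left(- \frac{1}{108}\right)\right) \left(63 + 16\right) = \left(- \frac{95}{21} - \frac{53}{27}\right) 79 = \left(- \frac{1226}{189}\right) 79 = - \frac{96854}{189}$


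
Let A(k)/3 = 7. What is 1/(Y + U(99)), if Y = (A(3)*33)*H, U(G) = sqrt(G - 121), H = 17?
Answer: 1071/12617453 - I*sqrt(22)/138791983 ≈ 8.4882e-5 - 3.3795e-8*I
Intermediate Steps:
A(k) = 21 (A(k) = 3*7 = 21)
U(G) = sqrt(-121 + G)
Y = 11781 (Y = (21*33)*17 = 693*17 = 11781)
1/(Y + U(99)) = 1/(11781 + sqrt(-121 + 99)) = 1/(11781 + sqrt(-22)) = 1/(11781 + I*sqrt(22))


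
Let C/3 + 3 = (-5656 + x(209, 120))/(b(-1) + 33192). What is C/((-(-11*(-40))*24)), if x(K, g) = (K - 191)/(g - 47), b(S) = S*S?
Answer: 404323/448909120 ≈ 0.00090068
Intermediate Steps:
b(S) = S²
x(K, g) = (-191 + K)/(-47 + g)
C = -1212969/127531 (C = -9 + 3*((-5656 + (-191 + 209)/(-47 + 120))/((-1)² + 33192)) = -9 + 3*((-5656 + 18/73)/(1 + 33192)) = -9 + 3*((-5656 + (1/73)*18)/33193) = -9 + 3*((-5656 + 18/73)*(1/33193)) = -9 + 3*(-412870/73*1/33193) = -9 + 3*(-21730/127531) = -9 - 65190/127531 = -1212969/127531 ≈ -9.5112)
C/((-(-11*(-40))*24)) = -1212969/(127531*((-(-11*(-40))*24))) = -1212969/(127531*((-440*24))) = -1212969/(127531*((-1*10560))) = -1212969/127531/(-10560) = -1212969/127531*(-1/10560) = 404323/448909120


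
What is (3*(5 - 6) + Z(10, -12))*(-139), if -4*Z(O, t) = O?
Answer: 1529/2 ≈ 764.50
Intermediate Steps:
Z(O, t) = -O/4
(3*(5 - 6) + Z(10, -12))*(-139) = (3*(5 - 6) - ¼*10)*(-139) = (3*(-1) - 5/2)*(-139) = (-3 - 5/2)*(-139) = -11/2*(-139) = 1529/2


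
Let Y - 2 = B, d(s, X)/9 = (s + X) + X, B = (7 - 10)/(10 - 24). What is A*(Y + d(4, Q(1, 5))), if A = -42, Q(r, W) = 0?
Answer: -1605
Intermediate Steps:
B = 3/14 (B = -3/(-14) = -3*(-1/14) = 3/14 ≈ 0.21429)
d(s, X) = 9*s + 18*X (d(s, X) = 9*((s + X) + X) = 9*((X + s) + X) = 9*(s + 2*X) = 9*s + 18*X)
Y = 31/14 (Y = 2 + 3/14 = 31/14 ≈ 2.2143)
A*(Y + d(4, Q(1, 5))) = -42*(31/14 + (9*4 + 18*0)) = -42*(31/14 + (36 + 0)) = -42*(31/14 + 36) = -42*535/14 = -1605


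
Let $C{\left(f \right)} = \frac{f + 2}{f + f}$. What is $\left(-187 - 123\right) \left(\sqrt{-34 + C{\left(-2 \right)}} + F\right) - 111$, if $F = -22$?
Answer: $6709 - 310 i \sqrt{34} \approx 6709.0 - 1807.6 i$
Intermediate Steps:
$C{\left(f \right)} = \frac{2 + f}{2 f}$
$\left(-187 - 123\right) \left(\sqrt{-34 + C{\left(-2 \right)}} + F\right) - 111 = \left(-187 - 123\right) \left(\sqrt{-34 + \frac{2 - 2}{2 \left(-2\right)}} - 22\right) - 111 = - 310 \left(\sqrt{-34 + \frac{1}{2} \left(- \frac{1}{2}\right) 0} - 22\right) - 111 = - 310 \left(\sqrt{-34 + 0} - 22\right) - 111 = - 310 \left(\sqrt{-34} - 22\right) - 111 = - 310 \left(i \sqrt{34} - 22\right) - 111 = - 310 \left(-22 + i \sqrt{34}\right) - 111 = \left(6820 - 310 i \sqrt{34}\right) - 111 = 6709 - 310 i \sqrt{34}$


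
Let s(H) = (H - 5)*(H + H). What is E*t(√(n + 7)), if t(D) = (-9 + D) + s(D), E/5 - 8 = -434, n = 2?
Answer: 38340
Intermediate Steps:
E = -2130 (E = 40 + 5*(-434) = 40 - 2170 = -2130)
s(H) = 2*H*(-5 + H) (s(H) = (-5 + H)*(2*H) = 2*H*(-5 + H))
t(D) = -9 + D + 2*D*(-5 + D) (t(D) = (-9 + D) + 2*D*(-5 + D) = -9 + D + 2*D*(-5 + D))
E*t(√(n + 7)) = -2130*(-9 + √(2 + 7) + 2*√(2 + 7)*(-5 + √(2 + 7))) = -2130*(-9 + √9 + 2*√9*(-5 + √9)) = -2130*(-9 + 3 + 2*3*(-5 + 3)) = -2130*(-9 + 3 + 2*3*(-2)) = -2130*(-9 + 3 - 12) = -2130*(-18) = 38340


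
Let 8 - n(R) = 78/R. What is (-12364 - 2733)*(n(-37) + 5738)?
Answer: -3210829960/37 ≈ -8.6779e+7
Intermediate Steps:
n(R) = 8 - 78/R
(-12364 - 2733)*(n(-37) + 5738) = (-12364 - 2733)*((8 - 78/(-37)) + 5738) = -15097*((8 - 78*(-1/37)) + 5738) = -15097*((8 + 78/37) + 5738) = -15097*(374/37 + 5738) = -15097*212680/37 = -3210829960/37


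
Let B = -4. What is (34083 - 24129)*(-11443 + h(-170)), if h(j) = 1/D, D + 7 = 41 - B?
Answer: -2164163841/19 ≈ -1.1390e+8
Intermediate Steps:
D = 38 (D = -7 + (41 - 1*(-4)) = -7 + (41 + 4) = -7 + 45 = 38)
h(j) = 1/38
(34083 - 24129)*(-11443 + h(-170)) = (34083 - 24129)*(-11443 + 1/38) = 9954*(-434833/38) = -2164163841/19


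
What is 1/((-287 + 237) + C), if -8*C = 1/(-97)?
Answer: -776/38799 ≈ -0.020001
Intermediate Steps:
C = 1/776 (C = -1/8/(-97) = -1/8*(-1/97) = 1/776 ≈ 0.0012887)
1/((-287 + 237) + C) = 1/((-287 + 237) + 1/776) = 1/(-50 + 1/776) = 1/(-38799/776) = -776/38799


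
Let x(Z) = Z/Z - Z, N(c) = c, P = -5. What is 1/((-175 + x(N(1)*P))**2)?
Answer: 1/28561 ≈ 3.5013e-5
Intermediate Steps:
x(Z) = 1 - Z
1/((-175 + x(N(1)*P))**2) = 1/((-175 + (1 - (-5)))**2) = 1/((-175 + (1 - 1*(-5)))**2) = 1/((-175 + (1 + 5))**2) = 1/((-175 + 6)**2) = 1/((-169)**2) = 1/28561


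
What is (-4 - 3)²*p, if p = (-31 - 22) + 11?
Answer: -2058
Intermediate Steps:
p = -42 (p = -53 + 11 = -42)
(-4 - 3)²*p = (-4 - 3)²*(-42) = (-7)²*(-42) = 49*(-42) = -2058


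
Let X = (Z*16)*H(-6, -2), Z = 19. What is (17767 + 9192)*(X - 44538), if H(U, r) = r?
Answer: -1217091014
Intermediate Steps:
X = -608 (X = (19*16)*(-2) = 304*(-2) = -608)
(17767 + 9192)*(X - 44538) = (17767 + 9192)*(-608 - 44538) = 26959*(-45146) = -1217091014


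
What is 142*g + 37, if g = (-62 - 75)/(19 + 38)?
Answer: -17345/57 ≈ -304.30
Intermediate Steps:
g = -137/57 ≈ -2.4035
142*g + 37 = 142*(-137/57) + 37 = -19454/57 + 37 = -17345/57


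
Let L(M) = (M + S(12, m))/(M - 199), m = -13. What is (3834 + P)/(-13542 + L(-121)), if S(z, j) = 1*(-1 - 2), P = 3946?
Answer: -622400/1083329 ≈ -0.57453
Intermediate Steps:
S(z, j) = -3 (S(z, j) = 1*(-3) = -3)
L(M) = (-3 + M)/(-199 + M) (L(M) = (M - 3)/(M - 199) = (-3 + M)/(-199 + M))
(3834 + P)/(-13542 + L(-121)) = (3834 + 3946)/(-13542 + (-3 - 121)/(-199 - 121)) = 7780/(-13542 - 124/(-320)) = 7780/(-13542 - 1/320*(-124)) = 7780/(-13542 + 31/80) = 7780/(-1083329/80) = 7780*(-80/1083329) = -622400/1083329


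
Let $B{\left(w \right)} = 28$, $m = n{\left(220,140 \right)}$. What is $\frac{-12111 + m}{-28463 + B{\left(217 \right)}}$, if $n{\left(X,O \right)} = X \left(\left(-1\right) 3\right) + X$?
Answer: $\frac{1141}{2585} \approx 0.44139$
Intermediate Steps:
$n{\left(X,O \right)} = - 2 X$ ($n{\left(X,O \right)} = X \left(-3\right) + X = - 3 X + X = - 2 X$)
$m = -440$ ($m = \left(-2\right) 220 = -440$)
$\frac{-12111 + m}{-28463 + B{\left(217 \right)}} = \frac{-12111 - 440}{-28463 + 28} = - \frac{12551}{-28435} = \left(-12551\right) \left(- \frac{1}{28435}\right) = \frac{1141}{2585}$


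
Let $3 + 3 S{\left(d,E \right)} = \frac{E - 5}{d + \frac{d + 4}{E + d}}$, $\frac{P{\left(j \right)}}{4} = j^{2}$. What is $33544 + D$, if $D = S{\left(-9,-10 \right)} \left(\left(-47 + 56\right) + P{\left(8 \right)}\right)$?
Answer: $\frac{5549489}{166} \approx 33431.0$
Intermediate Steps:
$P{\left(j \right)} = 4 j^{2}$
$S{\left(d,E \right)} = -1 + \frac{-5 + E}{3 \left(d + \frac{4 + d}{E + d}\right)}$ ($S{\left(d,E \right)} = -1 + \frac{\left(E - 5\right) \frac{1}{d + \frac{d + 4}{E + d}}}{3} = -1 + \frac{\left(-5 + E\right) \frac{1}{d + \frac{4 + d}{E + d}}}{3} = -1 + \frac{\frac{1}{d + \frac{4 + d}{E + d}} \left(-5 + E\right)}{3} = -1 + \frac{-5 + E}{3 \left(d + \frac{4 + d}{E + d}\right)}$)
$D = - \frac{18815}{166}$ ($D = \frac{-12 + \left(-10\right)^{2} - -72 - -50 - 3 \left(-9\right)^{2} - \left(-20\right) \left(-9\right)}{3 \left(4 - 9 + \left(-9\right)^{2} - -90\right)} \left(\left(-47 + 56\right) + 4 \cdot 8^{2}\right) = \frac{-12 + 100 + 72 + 50 - 243 - 180}{3 \left(4 - 9 + 81 + 90\right)} \left(9 + 4 \cdot 64\right) = \frac{-12 + 100 + 72 + 50 - 243 - 180}{3 \cdot 166} \left(9 + 256\right) = \frac{1}{3} \cdot \frac{1}{166} \left(-213\right) 265 = \left(- \frac{71}{166}\right) 265 = - \frac{18815}{166} \approx -113.34$)
$33544 + D = 33544 - \frac{18815}{166} = \frac{5549489}{166}$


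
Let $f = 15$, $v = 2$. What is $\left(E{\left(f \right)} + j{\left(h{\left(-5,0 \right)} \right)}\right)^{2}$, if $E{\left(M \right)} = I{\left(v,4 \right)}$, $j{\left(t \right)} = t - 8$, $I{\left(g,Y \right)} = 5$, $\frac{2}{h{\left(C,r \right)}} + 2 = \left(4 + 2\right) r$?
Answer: $16$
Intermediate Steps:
$h{\left(C,r \right)} = \frac{2}{-2 + 6 r}$ ($h{\left(C,r \right)} = \frac{2}{-2 + \left(4 + 2\right) r} = \frac{2}{-2 + 6 r}$)
$j{\left(t \right)} = -8 + t$ ($j{\left(t \right)} = t - 8 = -8 + t$)
$E{\left(M \right)} = 5$
$\left(E{\left(f \right)} + j{\left(h{\left(-5,0 \right)} \right)}\right)^{2} = \left(5 - \left(8 - \frac{1}{-1 + 3 \cdot 0}\right)\right)^{2} = \left(5 - \left(8 - \frac{1}{-1 + 0}\right)\right)^{2} = \left(5 - \left(8 - \frac{1}{-1}\right)\right)^{2} = \left(5 - 9\right)^{2} = \left(-4\right)^{2} = 16$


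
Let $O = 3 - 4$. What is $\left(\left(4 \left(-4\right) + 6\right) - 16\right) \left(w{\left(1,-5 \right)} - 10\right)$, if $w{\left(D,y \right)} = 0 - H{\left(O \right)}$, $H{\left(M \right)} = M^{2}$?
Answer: $286$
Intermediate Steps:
$O = -1$ ($O = 3 - 4 = -1$)
$w{\left(D,y \right)} = -1$ ($w{\left(D,y \right)} = 0 - \left(-1\right)^{2} = 0 - 1 = -1$)
$\left(\left(4 \left(-4\right) + 6\right) - 16\right) \left(w{\left(1,-5 \right)} - 10\right) = \left(\left(4 \left(-4\right) + 6\right) - 16\right) \left(-1 - 10\right) = \left(\left(-16 + 6\right) - 16\right) \left(-11\right) = \left(-10 - 16\right) \left(-11\right) = \left(-26\right) \left(-11\right) = 286$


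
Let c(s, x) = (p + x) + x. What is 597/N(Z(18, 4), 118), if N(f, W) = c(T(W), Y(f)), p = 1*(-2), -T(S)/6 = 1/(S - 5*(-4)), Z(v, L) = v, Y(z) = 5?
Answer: 597/8 ≈ 74.625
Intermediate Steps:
T(S) = -6/(20 + S) (T(S) = -6/(S - 5*(-4)) = -6/(S + 20) = -6/(20 + S))
p = -2
c(s, x) = -2 + 2*x (c(s, x) = (-2 + x) + x = -2 + 2*x)
N(f, W) = 8 (N(f, W) = -2 + 2*5 = -2 + 10 = 8)
597/N(Z(18, 4), 118) = 597/8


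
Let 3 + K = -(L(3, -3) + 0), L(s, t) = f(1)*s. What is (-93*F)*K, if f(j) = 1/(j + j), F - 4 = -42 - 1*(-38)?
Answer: 0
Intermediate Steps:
F = 0 (F = 4 + (-42 - 1*(-38)) = 4 + (-42 + 38) = 4 - 4 = 0)
f(j) = 1/(2*j)
L(s, t) = s/2 (L(s, t) = ((½)/1)*s = ((½)*1)*s = s/2)
K = -9/2 (K = -3 - ((½)*3 + 0) = -3 - (3/2 + 0) = -3 - 1*3/2 = -3 - 3/2 = -9/2 ≈ -4.5000)
(-93*F)*K = -93*0*(-9/2) = 0*(-9/2) = 0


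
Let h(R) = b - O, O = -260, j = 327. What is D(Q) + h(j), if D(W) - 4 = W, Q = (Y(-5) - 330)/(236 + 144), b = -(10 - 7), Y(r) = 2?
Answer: 24713/95 ≈ 260.14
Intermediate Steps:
b = -3 (b = -1*3 = -3)
Q = -82/95 (Q = (2 - 330)/(236 + 144) = -328/380 = -328*1/380 = -82/95 ≈ -0.86316)
D(W) = 4 + W
h(R) = 257 (h(R) = -3 - 1*(-260) = -3 + 260 = 257)
D(Q) + h(j) = (4 - 82/95) + 257 = 298/95 + 257 = 24713/95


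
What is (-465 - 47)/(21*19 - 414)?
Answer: 512/15 ≈ 34.133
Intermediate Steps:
(-465 - 47)/(21*19 - 414) = -512/(399 - 414) = -512/(-15) = -512*(-1/15) = 512/15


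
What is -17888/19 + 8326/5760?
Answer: -51438343/54720 ≈ -940.03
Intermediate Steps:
-17888/19 + 8326/5760 = -17888*1/19 + 8326*(1/5760) = -17888/19 + 4163/2880 = -51438343/54720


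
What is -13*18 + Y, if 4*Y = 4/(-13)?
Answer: -3043/13 ≈ -234.08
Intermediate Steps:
Y = -1/13 (Y = (4/(-13))/4 = (4*(-1/13))/4 = (¼)*(-4/13) = -1/13 ≈ -0.076923)
-13*18 + Y = -13*18 - 1/13 = -234 - 1/13 = -3043/13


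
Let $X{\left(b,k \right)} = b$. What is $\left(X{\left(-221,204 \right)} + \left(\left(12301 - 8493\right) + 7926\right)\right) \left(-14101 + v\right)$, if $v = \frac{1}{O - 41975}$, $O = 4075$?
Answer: $- \frac{6152868424213}{37900} \approx -1.6234 \cdot 10^{8}$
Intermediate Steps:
$v = - \frac{1}{37900}$ ($v = \frac{1}{4075 - 41975} = \frac{1}{-37900} = - \frac{1}{37900} \approx -2.6385 \cdot 10^{-5}$)
$\left(X{\left(-221,204 \right)} + \left(\left(12301 - 8493\right) + 7926\right)\right) \left(-14101 + v\right) = \left(-221 + \left(\left(12301 - 8493\right) + 7926\right)\right) \left(-14101 - \frac{1}{37900}\right) = \left(-221 + \left(3808 + 7926\right)\right) \left(- \frac{534427901}{37900}\right) = \left(-221 + 11734\right) \left(- \frac{534427901}{37900}\right) = 11513 \left(- \frac{534427901}{37900}\right) = - \frac{6152868424213}{37900}$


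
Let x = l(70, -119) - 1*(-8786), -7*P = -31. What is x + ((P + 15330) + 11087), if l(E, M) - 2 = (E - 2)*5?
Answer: 248846/7 ≈ 35549.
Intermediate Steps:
l(E, M) = -8 + 5*E (l(E, M) = 2 + (E - 2)*5 = 2 + (-2 + E)*5 = 2 + (-10 + 5*E) = -8 + 5*E)
P = 31/7 (P = -1/7*(-31) = 31/7 ≈ 4.4286)
x = 9128 (x = (-8 + 5*70) - 1*(-8786) = (-8 + 350) + 8786 = 342 + 8786 = 9128)
x + ((P + 15330) + 11087) = 9128 + ((31/7 + 15330) + 11087) = 9128 + (107341/7 + 11087) = 9128 + 184950/7 = 248846/7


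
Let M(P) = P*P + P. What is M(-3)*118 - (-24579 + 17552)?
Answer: 7735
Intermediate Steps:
M(P) = P + P² (M(P) = P² + P = P + P²)
M(-3)*118 - (-24579 + 17552) = -3*(1 - 3)*118 - (-24579 + 17552) = -3*(-2)*118 - 1*(-7027) = 6*118 + 7027 = 708 + 7027 = 7735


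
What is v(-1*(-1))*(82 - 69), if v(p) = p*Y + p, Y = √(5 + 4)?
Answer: 52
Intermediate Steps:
Y = 3 (Y = √9 = 3)
v(p) = 4*p (v(p) = p*3 + p = 3*p + p = 4*p)
v(-1*(-1))*(82 - 69) = (4*(-1*(-1)))*(82 - 69) = (4*1)*13 = 4*13 = 52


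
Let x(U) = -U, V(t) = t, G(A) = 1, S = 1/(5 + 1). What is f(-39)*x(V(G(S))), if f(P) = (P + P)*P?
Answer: -3042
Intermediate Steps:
f(P) = 2*P**2 (f(P) = (2*P)*P = 2*P**2)
S = 1/6 ≈ 0.16667
f(-39)*x(V(G(S))) = (2*(-39)**2)*(-1*1) = (2*1521)*(-1) = 3042*(-1) = -3042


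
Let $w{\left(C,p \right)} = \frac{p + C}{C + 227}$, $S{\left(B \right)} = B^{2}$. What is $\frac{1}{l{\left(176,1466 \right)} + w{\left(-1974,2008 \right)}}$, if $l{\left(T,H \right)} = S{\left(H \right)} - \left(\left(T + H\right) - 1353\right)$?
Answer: $\frac{1747}{3754070615} \approx 4.6536 \cdot 10^{-7}$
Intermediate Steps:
$w{\left(C,p \right)} = \frac{C + p}{227 + C}$
$l{\left(T,H \right)} = 1353 + H^{2} - H - T$ ($l{\left(T,H \right)} = H^{2} - \left(\left(T + H\right) - 1353\right) = H^{2} - \left(\left(H + T\right) - 1353\right) = H^{2} - \left(-1353 + H + T\right) = 1353 + H^{2} - H - T$)
$\frac{1}{l{\left(176,1466 \right)} + w{\left(-1974,2008 \right)}} = \frac{1}{\left(1353 + 1466^{2} - 1466 - 176\right) + \frac{-1974 + 2008}{227 - 1974}} = \frac{1}{\left(1353 + 2149156 - 1466 - 176\right) + \frac{1}{-1747} \cdot 34} = \frac{1}{2148867 - \frac{34}{1747}} = \frac{1}{\frac{3754070615}{1747}} = \frac{1747}{3754070615}$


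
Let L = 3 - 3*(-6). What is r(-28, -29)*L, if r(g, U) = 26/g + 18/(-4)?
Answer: -114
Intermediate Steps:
r(g, U) = -9/2 + 26/g (r(g, U) = 26/g + 18*(-¼) = 26/g - 9/2 = -9/2 + 26/g)
L = 21 (L = 3 + 18 = 21)
r(-28, -29)*L = (-9/2 + 26/(-28))*21 = (-9/2 + 26*(-1/28))*21 = (-9/2 - 13/14)*21 = -38/7*21 = -114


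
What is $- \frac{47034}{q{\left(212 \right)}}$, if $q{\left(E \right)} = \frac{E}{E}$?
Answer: $-47034$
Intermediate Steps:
$q{\left(E \right)} = 1$
$- \frac{47034}{q{\left(212 \right)}} = - \frac{47034}{1} = \left(-47034\right) 1 = -47034$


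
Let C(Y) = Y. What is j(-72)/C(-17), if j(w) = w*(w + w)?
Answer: -10368/17 ≈ -609.88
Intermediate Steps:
j(w) = 2*w**2 (j(w) = w*(2*w) = 2*w**2)
j(-72)/C(-17) = (2*(-72)**2)/(-17) = (2*5184)*(-1/17) = 10368*(-1/17) = -10368/17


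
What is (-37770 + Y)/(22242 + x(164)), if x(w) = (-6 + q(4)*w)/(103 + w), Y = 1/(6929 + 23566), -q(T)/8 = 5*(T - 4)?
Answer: -102509857261/60365950320 ≈ -1.6981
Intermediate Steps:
q(T) = 160 - 40*T (q(T) = -40*(T - 4) = -40*(-4 + T) = -8*(-20 + 5*T) = 160 - 40*T)
Y = 1/30495 ≈ 3.2792e-5
x(w) = -6/(103 + w) (x(w) = (-6 + (160 - 40*4)*w)/(103 + w) = (-6 + (160 - 160)*w)/(103 + w) = (-6 + 0*w)/(103 + w) = (-6 + 0)/(103 + w) = -6/(103 + w))
(-37770 + Y)/(22242 + x(164)) = (-37770 + 1/30495)/(22242 - 6/(103 + 164)) = -1151796149/(30495*(22242 - 6/267)) = -1151796149/(30495*(22242 - 6*1/267)) = -1151796149/(30495*(22242 - 2/89)) = -1151796149/(30495*1979536/89) = -1151796149/30495*89/1979536 = -102509857261/60365950320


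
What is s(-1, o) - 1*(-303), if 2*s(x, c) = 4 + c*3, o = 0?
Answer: 305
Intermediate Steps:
s(x, c) = 2 + 3*c/2 (s(x, c) = (4 + c*3)/2 = (4 + 3*c)/2 = 2 + 3*c/2)
s(-1, o) - 1*(-303) = (2 + (3/2)*0) - 1*(-303) = (2 + 0) + 303 = 2 + 303 = 305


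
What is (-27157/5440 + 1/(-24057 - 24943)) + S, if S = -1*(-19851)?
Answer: 132253796539/6664000 ≈ 19846.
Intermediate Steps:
S = 19851
(-27157/5440 + 1/(-24057 - 24943)) + S = (-27157/5440 + 1/(-24057 - 24943)) + 19851 = (-27157*1/5440 + 1/(-49000)) + 19851 = (-27157/5440 - 1/49000) + 19851 = -33267461/6664000 + 19851 = 132253796539/6664000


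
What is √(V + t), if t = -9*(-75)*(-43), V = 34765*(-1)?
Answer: I*√63790 ≈ 252.57*I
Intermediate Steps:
V = -34765
t = -29025 (t = 675*(-43) = -29025)
√(V + t) = √(-34765 - 29025) = √(-63790) = I*√63790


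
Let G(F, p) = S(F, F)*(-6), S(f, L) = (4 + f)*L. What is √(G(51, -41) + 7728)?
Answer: I*√9102 ≈ 95.404*I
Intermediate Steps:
S(f, L) = L*(4 + f)
G(F, p) = -6*F*(4 + F) (G(F, p) = (F*(4 + F))*(-6) = -6*F*(4 + F))
√(G(51, -41) + 7728) = √(-6*51*(4 + 51) + 7728) = √(-6*51*55 + 7728) = √(-16830 + 7728) = √(-9102) = I*√9102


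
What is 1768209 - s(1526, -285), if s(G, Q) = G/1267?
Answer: 320045611/181 ≈ 1.7682e+6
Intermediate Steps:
s(G, Q) = G/1267 (s(G, Q) = G*(1/1267) = G/1267)
1768209 - s(1526, -285) = 1768209 - 1526/1267 = 1768209 - 1*218/181 = 1768209 - 218/181 = 320045611/181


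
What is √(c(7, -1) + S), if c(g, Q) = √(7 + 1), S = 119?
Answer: √(119 + 2*√2) ≈ 11.038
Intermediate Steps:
c(g, Q) = 2*√2 (c(g, Q) = √8 = 2*√2)
√(c(7, -1) + S) = √(2*√2 + 119) = √(119 + 2*√2)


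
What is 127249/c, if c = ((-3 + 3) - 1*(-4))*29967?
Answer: 127249/119868 ≈ 1.0616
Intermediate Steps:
c = 119868 (c = (0 + 4)*29967 = 4*29967 = 119868)
127249/c = 127249/119868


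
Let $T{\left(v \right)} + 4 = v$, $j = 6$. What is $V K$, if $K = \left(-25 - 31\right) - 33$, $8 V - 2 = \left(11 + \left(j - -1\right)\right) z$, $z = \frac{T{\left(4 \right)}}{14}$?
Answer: $- \frac{89}{4} \approx -22.25$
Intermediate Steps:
$T{\left(v \right)} = -4 + v$
$z = 0$ ($z = \frac{-4 + 4}{14} = 0 \cdot \frac{1}{14} = 0$)
$V = \frac{1}{4}$ ($V = \frac{1}{4} + \frac{\left(11 + \left(6 - -1\right)\right) 0}{8} = \frac{1}{4} + \frac{\left(11 + \left(6 + 1\right)\right) 0}{8} = \frac{1}{4} + \frac{\left(11 + 7\right) 0}{8} = \frac{1}{4} + \frac{18 \cdot 0}{8} = \frac{1}{4} + \frac{1}{8} \cdot 0 = \frac{1}{4} + 0 = \frac{1}{4} \approx 0.25$)
$K = -89$ ($K = -56 - 33 = -89$)
$V K = \frac{1}{4} \left(-89\right) = - \frac{89}{4}$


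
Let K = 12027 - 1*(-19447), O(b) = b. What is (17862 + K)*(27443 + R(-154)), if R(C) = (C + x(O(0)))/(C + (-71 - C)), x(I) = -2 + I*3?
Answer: 96136573624/71 ≈ 1.3540e+9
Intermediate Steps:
x(I) = -2 + 3*I
K = 31474 (K = 12027 + 19447 = 31474)
R(C) = 2/71 - C/71 (R(C) = (C + (-2 + 3*0))/(C + (-71 - C)) = (C + (-2 + 0))/(-71) = (C - 2)*(-1/71) = (-2 + C)*(-1/71) = 2/71 - C/71)
(17862 + K)*(27443 + R(-154)) = (17862 + 31474)*(27443 + (2/71 - 1/71*(-154))) = 49336*(27443 + (2/71 + 154/71)) = 49336*(27443 + 156/71) = 49336*(1948609/71) = 96136573624/71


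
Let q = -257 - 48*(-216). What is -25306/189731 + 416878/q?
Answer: 78838810852/1918370141 ≈ 41.097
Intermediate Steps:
q = 10111 (q = -257 + 10368 = 10111)
-25306/189731 + 416878/q = -25306/189731 + 416878/10111 = 78838810852/1918370141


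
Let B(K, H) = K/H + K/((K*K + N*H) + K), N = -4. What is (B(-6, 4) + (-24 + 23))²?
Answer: 1681/196 ≈ 8.5765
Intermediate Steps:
B(K, H) = K/H + K/(K + K² - 4*H) (B(K, H) = K/H + K/((K*K - 4*H) + K) = K/H + K/((K² - 4*H) + K) = K/H + K/(K + K² - 4*H))
(B(-6, 4) + (-24 + 23))² = (-6*(-6 + (-6)² - 3*4)/(4*(-6 + (-6)² - 4*4)) + (-24 + 23))² = (-6*¼*(-6 + 36 - 12)/(-6 + 36 - 16) - 1)² = (-6*¼*18/14 - 1)² = (-6*¼*1/14*18 - 1)² = (-27/14 - 1)² = (-41/14)² = 1681/196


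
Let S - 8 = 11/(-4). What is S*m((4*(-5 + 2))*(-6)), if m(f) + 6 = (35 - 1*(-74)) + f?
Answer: 3675/4 ≈ 918.75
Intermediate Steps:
m(f) = 103 + f (m(f) = -6 + ((35 - 1*(-74)) + f) = -6 + ((35 + 74) + f) = -6 + (109 + f) = 103 + f)
S = 21/4 (S = 8 + 11/(-4) = 8 + 11*(-¼) = 8 - 11/4 = 21/4 ≈ 5.2500)
S*m((4*(-5 + 2))*(-6)) = 21*(103 + (4*(-5 + 2))*(-6))/4 = 21*(103 + (4*(-3))*(-6))/4 = 21*(103 - 12*(-6))/4 = 21*(103 + 72)/4 = (21/4)*175 = 3675/4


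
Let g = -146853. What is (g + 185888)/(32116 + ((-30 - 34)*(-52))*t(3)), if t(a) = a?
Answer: 7807/8420 ≈ 0.92720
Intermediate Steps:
(g + 185888)/(32116 + ((-30 - 34)*(-52))*t(3)) = (-146853 + 185888)/(32116 + ((-30 - 34)*(-52))*3) = 39035/(32116 - 64*(-52)*3) = 39035/(32116 + 3328*3) = 39035/(32116 + 9984) = 39035/42100 = 39035*(1/42100) = 7807/8420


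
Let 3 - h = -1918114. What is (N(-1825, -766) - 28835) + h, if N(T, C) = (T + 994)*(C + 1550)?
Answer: 1237778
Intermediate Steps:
h = 1918117 (h = 3 - 1*(-1918114) = 3 + 1918114 = 1918117)
N(T, C) = (994 + T)*(1550 + C)
(N(-1825, -766) - 28835) + h = ((1540700 + 994*(-766) + 1550*(-1825) - 766*(-1825)) - 28835) + 1918117 = ((1540700 - 761404 - 2828750 + 1397950) - 28835) + 1918117 = (-651504 - 28835) + 1918117 = -680339 + 1918117 = 1237778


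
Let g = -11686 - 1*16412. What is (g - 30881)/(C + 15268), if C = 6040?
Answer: -58979/21308 ≈ -2.7679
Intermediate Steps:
g = -28098 (g = -11686 - 16412 = -28098)
(g - 30881)/(C + 15268) = (-28098 - 30881)/(6040 + 15268) = -58979/21308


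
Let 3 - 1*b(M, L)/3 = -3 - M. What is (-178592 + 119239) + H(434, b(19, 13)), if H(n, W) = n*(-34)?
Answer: -74109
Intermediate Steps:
b(M, L) = 18 + 3*M (b(M, L) = 9 - 3*(-3 - M) = 9 + (9 + 3*M) = 18 + 3*M)
H(n, W) = -34*n
(-178592 + 119239) + H(434, b(19, 13)) = (-178592 + 119239) - 34*434 = -59353 - 14756 = -74109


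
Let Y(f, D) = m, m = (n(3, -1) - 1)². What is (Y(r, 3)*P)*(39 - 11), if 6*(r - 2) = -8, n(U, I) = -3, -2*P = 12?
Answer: -2688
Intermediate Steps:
P = -6 (P = -½*12 = -6)
r = ⅔ (r = 2 + (⅙)*(-8) = 2 - 4/3 = ⅔ ≈ 0.66667)
m = 16 (m = (-3 - 1)² = (-4)² = 16)
Y(f, D) = 16
(Y(r, 3)*P)*(39 - 11) = (16*(-6))*(39 - 11) = -96*28 = -2688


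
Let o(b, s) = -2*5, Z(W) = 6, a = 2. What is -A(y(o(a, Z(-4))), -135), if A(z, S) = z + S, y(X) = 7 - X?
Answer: 118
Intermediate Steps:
o(b, s) = -10
A(z, S) = S + z
-A(y(o(a, Z(-4))), -135) = -(-135 + (7 - 1*(-10))) = -(-135 + (7 + 10)) = -(-135 + 17) = -1*(-118) = 118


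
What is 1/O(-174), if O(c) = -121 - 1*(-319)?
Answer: 1/198 ≈ 0.0050505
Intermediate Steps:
O(c) = 198 (O(c) = -121 + 319 = 198)
1/O(-174) = 1/198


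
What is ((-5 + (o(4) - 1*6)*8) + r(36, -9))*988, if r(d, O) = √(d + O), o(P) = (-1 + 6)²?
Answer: 145236 + 2964*√3 ≈ 1.5037e+5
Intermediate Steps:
o(P) = 25 (o(P) = 5² = 25)
r(d, O) = √(O + d)
((-5 + (o(4) - 1*6)*8) + r(36, -9))*988 = ((-5 + (25 - 1*6)*8) + √(-9 + 36))*988 = ((-5 + (25 - 6)*8) + √27)*988 = ((-5 + 19*8) + 3*√3)*988 = ((-5 + 152) + 3*√3)*988 = (147 + 3*√3)*988 = 145236 + 2964*√3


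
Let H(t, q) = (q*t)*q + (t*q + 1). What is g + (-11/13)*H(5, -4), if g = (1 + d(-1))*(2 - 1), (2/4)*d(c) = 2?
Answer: -606/13 ≈ -46.615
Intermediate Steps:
d(c) = 4 (d(c) = 2*2 = 4)
H(t, q) = 1 + q*t + t*q² (H(t, q) = t*q² + (q*t + 1) = t*q² + (1 + q*t) = 1 + q*t + t*q²)
g = 5 (g = (1 + 4)*(2 - 1) = 5*1 = 5)
g + (-11/13)*H(5, -4) = 5 + (-11/13)*(1 - 4*5 + 5*(-4)²) = 5 + (-11*1/13)*(1 - 20 + 5*16) = 5 - 11*(1 - 20 + 80)/13 = 5 - 11/13*61 = 5 - 671/13 = -606/13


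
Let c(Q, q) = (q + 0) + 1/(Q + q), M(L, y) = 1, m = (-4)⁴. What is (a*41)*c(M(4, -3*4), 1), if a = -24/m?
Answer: -369/64 ≈ -5.7656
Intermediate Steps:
m = 256
c(Q, q) = q + 1/(Q + q)
a = -3/32 (a = -24/256 = -24*1/256 = -3/32 ≈ -0.093750)
(a*41)*c(M(4, -3*4), 1) = (-3/32*41)*((1 + 1² + 1*1)/(1 + 1)) = -123*(1 + 1 + 1)/(32*2) = -123*3/64 = -123/32*3/2 = -369/64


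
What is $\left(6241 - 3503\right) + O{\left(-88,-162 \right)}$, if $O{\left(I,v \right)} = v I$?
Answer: $16994$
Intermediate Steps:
$O{\left(I,v \right)} = I v$
$\left(6241 - 3503\right) + O{\left(-88,-162 \right)} = \left(6241 - 3503\right) - -14256 = 2738 + 14256 = 16994$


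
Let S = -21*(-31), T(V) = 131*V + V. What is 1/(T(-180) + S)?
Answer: -1/23109 ≈ -4.3273e-5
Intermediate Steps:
T(V) = 132*V
S = 651
1/(T(-180) + S) = 1/(132*(-180) + 651) = 1/(-23760 + 651) = 1/(-23109) = -1/23109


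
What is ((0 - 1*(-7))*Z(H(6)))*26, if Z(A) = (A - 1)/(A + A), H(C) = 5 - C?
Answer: 182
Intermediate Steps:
Z(A) = (-1 + A)/(2*A) (Z(A) = (-1 + A)/((2*A)) = (-1 + A)*(1/(2*A)) = (-1 + A)/(2*A))
((0 - 1*(-7))*Z(H(6)))*26 = ((0 - 1*(-7))*((-1 + (5 - 1*6))/(2*(5 - 1*6))))*26 = ((0 + 7)*((-1 + (5 - 6))/(2*(5 - 6))))*26 = (7*((½)*(-1 - 1)/(-1)))*26 = (7*((½)*(-1)*(-2)))*26 = (7*1)*26 = 7*26 = 182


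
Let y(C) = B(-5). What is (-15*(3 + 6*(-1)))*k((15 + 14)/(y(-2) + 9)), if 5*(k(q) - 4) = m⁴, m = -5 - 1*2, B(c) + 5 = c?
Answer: 21789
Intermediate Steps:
B(c) = -5 + c
y(C) = -10 (y(C) = -5 - 5 = -10)
m = -7 (m = -5 - 2 = -7)
k(q) = 2421/5 (k(q) = 4 + (⅕)*(-7)⁴ = 4 + (⅕)*2401 = 4 + 2401/5 = 2421/5)
(-15*(3 + 6*(-1)))*k((15 + 14)/(y(-2) + 9)) = -15*(3 + 6*(-1))*(2421/5) = -15*(3 - 6)*(2421/5) = -15*(-3)*(2421/5) = 45*(2421/5) = 21789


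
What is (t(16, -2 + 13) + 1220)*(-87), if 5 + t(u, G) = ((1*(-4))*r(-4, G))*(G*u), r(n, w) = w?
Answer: 568023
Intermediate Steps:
t(u, G) = -5 - 4*u*G² (t(u, G) = -5 + ((1*(-4))*G)*(G*u) = -5 + (-4*G)*(G*u) = -5 - 4*u*G²)
(t(16, -2 + 13) + 1220)*(-87) = ((-5 - 4*16*(-2 + 13)²) + 1220)*(-87) = ((-5 - 4*16*11²) + 1220)*(-87) = ((-5 - 4*16*121) + 1220)*(-87) = ((-5 - 7744) + 1220)*(-87) = (-7749 + 1220)*(-87) = -6529*(-87) = 568023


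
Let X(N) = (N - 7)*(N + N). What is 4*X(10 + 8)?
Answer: 1584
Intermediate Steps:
X(N) = 2*N*(-7 + N) (X(N) = (-7 + N)*(2*N) = 2*N*(-7 + N))
4*X(10 + 8) = 4*(2*(10 + 8)*(-7 + (10 + 8))) = 4*(2*18*(-7 + 18)) = 4*(2*18*11) = 4*396 = 1584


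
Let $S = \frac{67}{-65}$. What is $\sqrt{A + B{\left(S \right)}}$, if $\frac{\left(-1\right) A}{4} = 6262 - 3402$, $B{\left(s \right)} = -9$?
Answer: $107 i \approx 107.0 i$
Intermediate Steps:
$S = - \frac{67}{65}$ ($S = 67 \left(- \frac{1}{65}\right) = - \frac{67}{65} \approx -1.0308$)
$A = -11440$ ($A = - 4 \left(6262 - 3402\right) = \left(-4\right) 2860 = -11440$)
$\sqrt{A + B{\left(S \right)}} = \sqrt{-11440 - 9} = \sqrt{-11449} = 107 i$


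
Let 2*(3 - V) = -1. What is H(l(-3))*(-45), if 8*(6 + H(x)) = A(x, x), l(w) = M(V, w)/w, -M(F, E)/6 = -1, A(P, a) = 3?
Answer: 2025/8 ≈ 253.13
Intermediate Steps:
V = 7/2 (V = 3 - ½*(-1) = 3 + ½ = 7/2 ≈ 3.5000)
M(F, E) = 6 (M(F, E) = -6*(-1) = 6)
l(w) = 6/w
H(x) = -45/8 (H(x) = -6 + (⅛)*3 = -6 + 3/8 = -45/8)
H(l(-3))*(-45) = -45/8*(-45) = 2025/8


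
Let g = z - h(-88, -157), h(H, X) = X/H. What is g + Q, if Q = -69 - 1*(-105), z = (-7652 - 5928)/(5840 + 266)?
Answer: 8595063/268664 ≈ 31.992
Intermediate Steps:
z = -6790/3053 (z = -13580/6106 = -13580*1/6106 = -6790/3053 ≈ -2.2240)
Q = 36 (Q = -69 + 105 = 36)
g = -1076841/268664 (g = -6790/3053 - (-157)/(-88) = -6790/3053 - (-157)*(-1)/88 = -6790/3053 - 1*157/88 = -6790/3053 - 157/88 = -1076841/268664 ≈ -4.0081)
g + Q = -1076841/268664 + 36 = 8595063/268664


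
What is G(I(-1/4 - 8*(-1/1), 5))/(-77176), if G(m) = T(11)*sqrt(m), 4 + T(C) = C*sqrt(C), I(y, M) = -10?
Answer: I*sqrt(10)*(4 - 11*sqrt(11))/77176 ≈ -0.001331*I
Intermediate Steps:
T(C) = -4 + C**(3/2) (T(C) = -4 + C*sqrt(C) = -4 + C**(3/2))
G(m) = sqrt(m)*(-4 + 11*sqrt(11)) (G(m) = (-4 + 11**(3/2))*sqrt(m) = (-4 + 11*sqrt(11))*sqrt(m) = sqrt(m)*(-4 + 11*sqrt(11)))
G(I(-1/4 - 8*(-1/1), 5))/(-77176) = (sqrt(-10)*(-4 + 11*sqrt(11)))/(-77176) = ((I*sqrt(10))*(-4 + 11*sqrt(11)))*(-1/77176) = (I*sqrt(10)*(-4 + 11*sqrt(11)))*(-1/77176) = -I*sqrt(10)*(-4 + 11*sqrt(11))/77176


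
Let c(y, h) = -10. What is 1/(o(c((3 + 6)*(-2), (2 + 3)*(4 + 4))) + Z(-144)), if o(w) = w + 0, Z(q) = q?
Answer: -1/154 ≈ -0.0064935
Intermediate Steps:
o(w) = w
1/(o(c((3 + 6)*(-2), (2 + 3)*(4 + 4))) + Z(-144)) = 1/(-10 - 144) = 1/(-154) = -1/154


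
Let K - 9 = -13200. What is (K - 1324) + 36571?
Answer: 22056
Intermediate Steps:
K = -13191 (K = 9 - 13200 = -13191)
(K - 1324) + 36571 = (-13191 - 1324) + 36571 = -14515 + 36571 = 22056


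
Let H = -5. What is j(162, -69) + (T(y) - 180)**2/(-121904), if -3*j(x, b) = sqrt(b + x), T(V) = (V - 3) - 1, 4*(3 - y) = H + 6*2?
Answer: -534361/1950464 - sqrt(93)/3 ≈ -3.4885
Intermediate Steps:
y = 5/4 (y = 3 - (-5 + 6*2)/4 = 3 - (-5 + 12)/4 = 3 - 1/4*7 = 3 - 7/4 = 5/4 ≈ 1.2500)
T(V) = -4 + V (T(V) = (-3 + V) - 1 = -4 + V)
j(x, b) = -sqrt(b + x)/3
j(162, -69) + (T(y) - 180)**2/(-121904) = -sqrt(-69 + 162)/3 + ((-4 + 5/4) - 180)**2/(-121904) = -sqrt(93)/3 + (-11/4 - 180)**2*(-1/121904) = -sqrt(93)/3 + (-731/4)**2*(-1/121904) = -sqrt(93)/3 + (534361/16)*(-1/121904) = -sqrt(93)/3 - 534361/1950464 = -534361/1950464 - sqrt(93)/3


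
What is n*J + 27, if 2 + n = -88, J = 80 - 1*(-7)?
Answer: -7803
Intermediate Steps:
J = 87 (J = 80 + 7 = 87)
n = -90 (n = -2 - 88 = -90)
n*J + 27 = -90*87 + 27 = -7830 + 27 = -7803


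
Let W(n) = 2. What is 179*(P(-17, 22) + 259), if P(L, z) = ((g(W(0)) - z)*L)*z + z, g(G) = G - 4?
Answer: 1657003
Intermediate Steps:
g(G) = -4 + G
P(L, z) = z + L*z*(-2 - z) (P(L, z) = (((-4 + 2) - z)*L)*z + z = ((-2 - z)*L)*z + z = (L*(-2 - z))*z + z = L*z*(-2 - z) + z = z + L*z*(-2 - z))
179*(P(-17, 22) + 259) = 179*(22*(1 - 2*(-17) - 1*(-17)*22) + 259) = 179*(22*(1 + 34 + 374) + 259) = 179*(22*409 + 259) = 179*(8998 + 259) = 179*9257 = 1657003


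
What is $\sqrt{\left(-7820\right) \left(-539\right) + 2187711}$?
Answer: $\sqrt{6402691} \approx 2530.4$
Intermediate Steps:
$\sqrt{\left(-7820\right) \left(-539\right) + 2187711} = \sqrt{4214980 + 2187711} = \sqrt{6402691}$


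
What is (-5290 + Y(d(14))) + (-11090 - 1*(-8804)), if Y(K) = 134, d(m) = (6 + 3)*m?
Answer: -7442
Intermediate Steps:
d(m) = 9*m
(-5290 + Y(d(14))) + (-11090 - 1*(-8804)) = (-5290 + 134) + (-11090 - 1*(-8804)) = -5156 + (-11090 + 8804) = -5156 - 2286 = -7442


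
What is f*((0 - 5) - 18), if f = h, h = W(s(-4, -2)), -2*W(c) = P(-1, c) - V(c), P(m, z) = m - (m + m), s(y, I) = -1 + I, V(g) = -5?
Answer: 69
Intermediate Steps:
P(m, z) = -m (P(m, z) = m - 2*m = -m)
W(c) = -3 (W(c) = -(-1*(-1) - 1*(-5))/2 = -(1 + 5)/2 = -½*6 = -3)
h = -3
f = -3
f*((0 - 5) - 18) = -3*((0 - 5) - 18) = -3*(-5 - 18) = -3*(-23) = 69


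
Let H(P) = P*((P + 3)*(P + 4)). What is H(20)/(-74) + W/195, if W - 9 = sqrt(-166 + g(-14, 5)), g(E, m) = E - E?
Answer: -358689/2405 + I*sqrt(166)/195 ≈ -149.14 + 0.066072*I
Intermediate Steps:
g(E, m) = 0
H(P) = P*(3 + P)*(4 + P) (H(P) = P*((3 + P)*(4 + P)) = P*(3 + P)*(4 + P))
W = 9 + I*sqrt(166) (W = 9 + sqrt(-166 + 0) = 9 + sqrt(-166) = 9 + I*sqrt(166) ≈ 9.0 + 12.884*I)
H(20)/(-74) + W/195 = (20*(12 + 20**2 + 7*20))/(-74) + (9 + I*sqrt(166))/195 = (20*(12 + 400 + 140))*(-1/74) + (9 + I*sqrt(166))*(1/195) = (20*552)*(-1/74) + (3/65 + I*sqrt(166)/195) = 11040*(-1/74) + (3/65 + I*sqrt(166)/195) = -5520/37 + (3/65 + I*sqrt(166)/195) = -358689/2405 + I*sqrt(166)/195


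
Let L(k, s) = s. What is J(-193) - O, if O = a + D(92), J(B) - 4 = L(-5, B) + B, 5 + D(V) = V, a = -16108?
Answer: 15639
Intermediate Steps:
D(V) = -5 + V
J(B) = 4 + 2*B (J(B) = 4 + (B + B) = 4 + 2*B)
O = -16021 (O = -16108 + (-5 + 92) = -16108 + 87 = -16021)
J(-193) - O = (4 + 2*(-193)) - 1*(-16021) = (4 - 386) + 16021 = -382 + 16021 = 15639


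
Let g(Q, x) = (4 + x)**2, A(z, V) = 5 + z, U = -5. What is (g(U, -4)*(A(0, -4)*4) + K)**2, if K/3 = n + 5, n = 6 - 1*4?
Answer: 441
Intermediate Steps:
n = 2 (n = 6 - 4 = 2)
K = 21 (K = 3*(2 + 5) = 3*7 = 21)
(g(U, -4)*(A(0, -4)*4) + K)**2 = ((4 - 4)**2*((5 + 0)*4) + 21)**2 = (0**2*(5*4) + 21)**2 = (0*20 + 21)**2 = (0 + 21)**2 = 21**2 = 441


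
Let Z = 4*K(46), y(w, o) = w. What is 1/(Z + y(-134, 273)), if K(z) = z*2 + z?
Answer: 1/418 ≈ 0.0023923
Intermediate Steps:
K(z) = 3*z (K(z) = 2*z + z = 3*z)
Z = 552 (Z = 4*(3*46) = 4*138 = 552)
1/(Z + y(-134, 273)) = 1/(552 - 134) = 1/418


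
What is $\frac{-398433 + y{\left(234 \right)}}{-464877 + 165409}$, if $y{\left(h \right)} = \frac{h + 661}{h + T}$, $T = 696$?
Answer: $\frac{438511}{329592} \approx 1.3305$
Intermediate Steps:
$y{\left(h \right)} = \frac{661 + h}{696 + h}$ ($y{\left(h \right)} = \frac{h + 661}{h + 696} = \frac{661 + h}{696 + h}$)
$\frac{-398433 + y{\left(234 \right)}}{-464877 + 165409} = \frac{-398433 + \frac{661 + 234}{696 + 234}}{-464877 + 165409} = \frac{-398433 + \frac{1}{930} \cdot 895}{-299468} = \left(-398433 + \frac{1}{930} \cdot 895\right) \left(- \frac{1}{299468}\right) = \left(-398433 + \frac{179}{186}\right) \left(- \frac{1}{299468}\right) = \left(- \frac{74108359}{186}\right) \left(- \frac{1}{299468}\right) = \frac{438511}{329592}$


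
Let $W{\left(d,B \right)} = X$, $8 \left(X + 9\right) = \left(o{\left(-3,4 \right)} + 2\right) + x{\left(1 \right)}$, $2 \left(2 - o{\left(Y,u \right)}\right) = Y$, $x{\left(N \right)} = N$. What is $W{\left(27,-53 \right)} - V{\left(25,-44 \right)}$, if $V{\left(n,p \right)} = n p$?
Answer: $\frac{17469}{16} \approx 1091.8$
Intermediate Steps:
$o{\left(Y,u \right)} = 2 - \frac{Y}{2}$
$X = - \frac{131}{16}$ ($X = -9 + \frac{\left(\left(2 - - \frac{3}{2}\right) + 2\right) + 1}{8} = -9 + \frac{\left(\left(2 + \frac{3}{2}\right) + 2\right) + 1}{8} = -9 + \frac{\left(\frac{7}{2} + 2\right) + 1}{8} = -9 + \frac{\frac{11}{2} + 1}{8} = -9 + \frac{1}{8} \cdot \frac{13}{2} = -9 + \frac{13}{16} = - \frac{131}{16} \approx -8.1875$)
$W{\left(d,B \right)} = - \frac{131}{16}$
$W{\left(27,-53 \right)} - V{\left(25,-44 \right)} = - \frac{131}{16} - 25 \left(-44\right) = - \frac{131}{16} - -1100 = - \frac{131}{16} + 1100 = \frac{17469}{16}$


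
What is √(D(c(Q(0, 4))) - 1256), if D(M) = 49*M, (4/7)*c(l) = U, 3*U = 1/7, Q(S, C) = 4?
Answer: I*√45069/6 ≈ 35.382*I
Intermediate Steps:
U = 1/21 (U = (⅓)/7 = (⅓)*(⅐) = 1/21 ≈ 0.047619)
c(l) = 1/12 (c(l) = (7/4)*(1/21) = 1/12)
√(D(c(Q(0, 4))) - 1256) = √(49*(1/12) - 1256) = √(49/12 - 1256) = √(-15023/12) = I*√45069/6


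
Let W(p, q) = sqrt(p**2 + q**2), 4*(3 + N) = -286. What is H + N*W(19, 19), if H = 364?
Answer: 364 - 2831*sqrt(2)/2 ≈ -1637.8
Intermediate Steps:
N = -149/2 (N = -3 + (1/4)*(-286) = -3 - 143/2 = -149/2 ≈ -74.500)
H + N*W(19, 19) = 364 - 149*sqrt(19**2 + 19**2)/2 = 364 - 149*sqrt(361 + 361)/2 = 364 - 2831*sqrt(2)/2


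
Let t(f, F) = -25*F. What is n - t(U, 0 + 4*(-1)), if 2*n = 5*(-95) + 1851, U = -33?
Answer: 588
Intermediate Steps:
n = 688 (n = (5*(-95) + 1851)/2 = (-475 + 1851)/2 = (½)*1376 = 688)
n - t(U, 0 + 4*(-1)) = 688 - (-25)*(0 + 4*(-1)) = 688 - (-25)*(0 - 4) = 688 - (-25)*(-4) = 688 - 1*100 = 688 - 100 = 588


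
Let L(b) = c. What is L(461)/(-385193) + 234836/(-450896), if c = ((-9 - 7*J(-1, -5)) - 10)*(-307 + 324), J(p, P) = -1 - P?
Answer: -22524229361/43420495732 ≈ -0.51875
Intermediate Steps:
c = -799 (c = ((-9 - 7*(-1 - 1*(-5))) - 10)*(-307 + 324) = ((-9 - 7*(-1 + 5)) - 10)*17 = ((-9 - 7*4) - 10)*17 = ((-9 - 28) - 10)*17 = (-37 - 10)*17 = -47*17 = -799)
L(b) = -799
L(461)/(-385193) + 234836/(-450896) = -799/(-385193) + 234836/(-450896) = -799*(-1/385193) + 234836*(-1/450896) = 799/385193 - 58709/112724 = -22524229361/43420495732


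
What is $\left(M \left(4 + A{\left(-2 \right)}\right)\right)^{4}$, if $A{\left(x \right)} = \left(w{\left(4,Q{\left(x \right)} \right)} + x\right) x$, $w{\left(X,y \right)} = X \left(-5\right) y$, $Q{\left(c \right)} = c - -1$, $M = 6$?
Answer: $1358954496$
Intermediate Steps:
$Q{\left(c \right)} = 1 + c$ ($Q{\left(c \right)} = c + 1 = 1 + c$)
$w{\left(X,y \right)} = - 5 X y$
$A{\left(x \right)} = x \left(-20 - 19 x\right)$ ($A{\left(x \right)} = \left(\left(-5\right) 4 \left(1 + x\right) + x\right) x = \left(\left(-20 - 20 x\right) + x\right) x = \left(-20 - 19 x\right) x = x \left(-20 - 19 x\right)$)
$\left(M \left(4 + A{\left(-2 \right)}\right)\right)^{4} = \left(6 \left(4 - 2 \left(-20 - -38\right)\right)\right)^{4} = \left(6 \left(4 - 2 \left(-20 + 38\right)\right)\right)^{4} = \left(6 \left(4 - 36\right)\right)^{4} = \left(6 \left(-32\right)\right)^{4} = \left(-192\right)^{4} = 1358954496$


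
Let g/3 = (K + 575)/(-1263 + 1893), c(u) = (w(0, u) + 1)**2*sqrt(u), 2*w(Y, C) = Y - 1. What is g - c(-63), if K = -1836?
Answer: -1261/210 - 3*I*sqrt(7)/4 ≈ -6.0048 - 1.9843*I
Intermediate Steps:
w(Y, C) = -1/2 + Y/2 (w(Y, C) = (Y - 1)/2 = (-1 + Y)/2 = -1/2 + Y/2)
c(u) = sqrt(u)/4 (c(u) = ((-1/2 + (1/2)*0) + 1)**2*sqrt(u) = ((-1/2 + 0) + 1)**2*sqrt(u) = (-1/2 + 1)**2*sqrt(u) = (1/2)**2*sqrt(u) = sqrt(u)/4)
g = -1261/210 (g = 3*((-1836 + 575)/(-1263 + 1893)) = 3*(-1261/630) = -1261/210 ≈ -6.0048)
g - c(-63) = -1261/210 - sqrt(-63)/4 = -1261/210 - 3*I*sqrt(7)/4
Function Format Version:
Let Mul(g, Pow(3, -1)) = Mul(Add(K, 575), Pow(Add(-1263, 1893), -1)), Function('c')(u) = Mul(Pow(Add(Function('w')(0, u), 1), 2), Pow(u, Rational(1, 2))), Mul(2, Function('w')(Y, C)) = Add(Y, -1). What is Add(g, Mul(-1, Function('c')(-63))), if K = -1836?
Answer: Add(Rational(-1261, 210), Mul(Rational(-3, 4), I, Pow(7, Rational(1, 2)))) ≈ Add(-6.0048, Mul(-1.9843, I))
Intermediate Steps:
Function('w')(Y, C) = Add(Rational(-1, 2), Mul(Rational(1, 2), Y)) (Function('w')(Y, C) = Mul(Rational(1, 2), Add(Y, -1)) = Mul(Rational(1, 2), Add(-1, Y)) = Add(Rational(-1, 2), Mul(Rational(1, 2), Y)))
Function('c')(u) = Mul(Rational(1, 4), Pow(u, Rational(1, 2))) (Function('c')(u) = Mul(Pow(Add(Add(Rational(-1, 2), Mul(Rational(1, 2), 0)), 1), 2), Pow(u, Rational(1, 2))) = Mul(Pow(Add(Add(Rational(-1, 2), 0), 1), 2), Pow(u, Rational(1, 2))) = Mul(Pow(Add(Rational(-1, 2), 1), 2), Pow(u, Rational(1, 2))) = Mul(Pow(Rational(1, 2), 2), Pow(u, Rational(1, 2))) = Mul(Rational(1, 4), Pow(u, Rational(1, 2))))
g = Rational(-1261, 210) (g = Mul(3, Mul(Add(-1836, 575), Pow(Add(-1263, 1893), -1))) = Mul(3, Mul(-1261, Pow(630, -1))) = Mul(3, Mul(-1261, Rational(1, 630))) = Mul(3, Rational(-1261, 630)) = Rational(-1261, 210) ≈ -6.0048)
Add(g, Mul(-1, Function('c')(-63))) = Add(Rational(-1261, 210), Mul(-1, Mul(Rational(1, 4), Pow(-63, Rational(1, 2))))) = Add(Rational(-1261, 210), Mul(-1, Mul(Rational(1, 4), Mul(3, I, Pow(7, Rational(1, 2)))))) = Add(Rational(-1261, 210), Mul(-1, Mul(Rational(3, 4), I, Pow(7, Rational(1, 2))))) = Add(Rational(-1261, 210), Mul(Rational(-3, 4), I, Pow(7, Rational(1, 2))))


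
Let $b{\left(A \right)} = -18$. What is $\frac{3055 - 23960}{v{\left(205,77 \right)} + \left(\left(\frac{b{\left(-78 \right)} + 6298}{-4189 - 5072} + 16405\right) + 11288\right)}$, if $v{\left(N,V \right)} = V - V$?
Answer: $- \frac{193601205}{256458593} \approx -0.7549$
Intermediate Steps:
$v{\left(N,V \right)} = 0$
$\frac{3055 - 23960}{v{\left(205,77 \right)} + \left(\left(\frac{b{\left(-78 \right)} + 6298}{-4189 - 5072} + 16405\right) + 11288\right)} = \frac{3055 - 23960}{0 + \left(\left(\frac{-18 + 6298}{-4189 - 5072} + 16405\right) + 11288\right)} = - \frac{20905}{0 + \left(\left(\frac{6280}{-9261} + 16405\right) + 11288\right)} = - \frac{20905}{0 + \left(\left(6280 \left(- \frac{1}{9261}\right) + 16405\right) + 11288\right)} = - \frac{20905}{0 + \left(\left(- \frac{6280}{9261} + 16405\right) + 11288\right)} = - \frac{20905}{0 + \left(\frac{151920425}{9261} + 11288\right)} = - \frac{20905}{0 + \frac{256458593}{9261}} = - \frac{20905}{\frac{256458593}{9261}} = \left(-20905\right) \frac{9261}{256458593} = - \frac{193601205}{256458593}$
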